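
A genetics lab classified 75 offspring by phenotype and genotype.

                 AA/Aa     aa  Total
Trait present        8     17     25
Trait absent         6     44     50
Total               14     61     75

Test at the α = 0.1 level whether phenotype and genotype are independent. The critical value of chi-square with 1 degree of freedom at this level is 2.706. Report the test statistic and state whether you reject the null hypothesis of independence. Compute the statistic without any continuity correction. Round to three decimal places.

Grand total N = 75.
Expected counts (row total × column total / N):
  Trait present, AA/Aa: 25×14/75 = 4.6667
  Trait present, aa: 25×61/75 = 20.3333
  Trait absent, AA/Aa: 50×14/75 = 9.3333
  Trait absent, aa: 50×61/75 = 40.6667
Contributions (O − E)²/E:
  (8 − 4.6667)²/4.6667 = 2.3809
  (17 − 20.3333)²/20.3333 = 0.5464
  (6 − 9.3333)²/9.3333 = 1.1905
  (44 − 40.6667)²/40.6667 = 0.2732
χ² = 2.3809 + 0.5464 + 1.1905 + 0.2732 = 4.391
df = (2−1)(2−1) = 1. Since 4.391 > 2.706, reject the null hypothesis of independence at α = 0.1.

4.391; reject H₀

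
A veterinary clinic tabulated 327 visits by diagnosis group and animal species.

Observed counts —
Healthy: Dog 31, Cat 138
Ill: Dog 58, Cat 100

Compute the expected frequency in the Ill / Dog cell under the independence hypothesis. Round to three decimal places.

Row total (Ill) = 158; column total (Dog) = 89; grand total N = 327.
Expected count = (row total × column total) / N = 158 × 89 / 327 = 43.003.

43.003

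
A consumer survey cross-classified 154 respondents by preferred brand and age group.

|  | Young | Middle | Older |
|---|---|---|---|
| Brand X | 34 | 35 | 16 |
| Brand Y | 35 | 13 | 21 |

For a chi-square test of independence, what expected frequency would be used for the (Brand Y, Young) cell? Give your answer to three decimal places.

30.916

Row total (Brand Y) = 69; column total (Young) = 69; grand total N = 154.
Expected count = (row total × column total) / N = 69 × 69 / 154 = 30.916.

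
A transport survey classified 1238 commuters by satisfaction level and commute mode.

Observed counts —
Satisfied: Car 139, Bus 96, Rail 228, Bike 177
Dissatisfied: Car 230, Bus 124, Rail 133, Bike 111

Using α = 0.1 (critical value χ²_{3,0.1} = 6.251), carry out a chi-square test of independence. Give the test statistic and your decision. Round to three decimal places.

Row totals: 640, 598. Column totals: 369, 220, 361, 288. Grand total N = 1238.
Expected counts (row total × column total / N):
  Satisfied, Car: 640×369/1238 = 190.7593
  Satisfied, Bus: 640×220/1238 = 113.7318
  Satisfied, Rail: 640×361/1238 = 186.6236
  Satisfied, Bike: 640×288/1238 = 148.8853
  Dissatisfied, Car: 598×369/1238 = 178.2407
  Dissatisfied, Bus: 598×220/1238 = 106.2682
  Dissatisfied, Rail: 598×361/1238 = 174.3764
  Dissatisfied, Bike: 598×288/1238 = 139.1147
Contributions (O − E)²/E:
  (139 − 190.7593)²/190.7593 = 14.0440
  (96 − 113.7318)²/113.7318 = 2.7645
  (228 − 186.6236)²/186.6236 = 9.1736
  (177 − 148.8853)²/148.8853 = 5.3090
  (230 − 178.2407)²/178.2407 = 15.0304
  (124 − 106.2682)²/106.2682 = 2.9587
  (133 − 174.3764)²/174.3764 = 9.8179
  (111 − 139.1147)²/139.1147 = 5.6819
χ² = 14.0440 + 2.7645 + 9.1736 + 5.3090 + 15.0304 + 2.9587 + 9.8179 + 5.6819 = 64.780
df = (2−1)(4−1) = 3. Since 64.780 > 6.251, reject the null hypothesis of independence at α = 0.1.

64.780; reject H₀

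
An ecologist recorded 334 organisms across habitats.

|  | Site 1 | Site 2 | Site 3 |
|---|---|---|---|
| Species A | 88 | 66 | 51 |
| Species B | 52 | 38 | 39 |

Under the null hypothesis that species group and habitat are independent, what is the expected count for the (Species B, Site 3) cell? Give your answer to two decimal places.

Row total (Species B) = 129; column total (Site 3) = 90; grand total N = 334.
Expected count = (row total × column total) / N = 129 × 90 / 334 = 34.76.

34.76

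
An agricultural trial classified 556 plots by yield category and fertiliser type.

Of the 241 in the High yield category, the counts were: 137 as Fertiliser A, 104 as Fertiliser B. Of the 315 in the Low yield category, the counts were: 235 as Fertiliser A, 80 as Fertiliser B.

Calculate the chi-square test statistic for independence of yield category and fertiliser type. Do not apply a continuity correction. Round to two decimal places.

Row totals: 241, 315. Column totals: 372, 184. Grand total N = 556.
Expected counts (row total × column total / N):
  High yield, Fertiliser A: 241×372/556 = 161.245
  High yield, Fertiliser B: 241×184/556 = 79.755
  Low yield, Fertiliser A: 315×372/556 = 210.755
  Low yield, Fertiliser B: 315×184/556 = 104.245
Contributions (O − E)²/E:
  (137 − 161.245)²/161.245 = 3.6455
  (104 − 79.755)²/79.755 = 7.3703
  (235 − 210.755)²/210.755 = 2.7891
  (80 − 104.245)²/104.245 = 5.6388
χ² = 3.6455 + 7.3703 + 2.7891 + 5.6388 = 19.44

19.44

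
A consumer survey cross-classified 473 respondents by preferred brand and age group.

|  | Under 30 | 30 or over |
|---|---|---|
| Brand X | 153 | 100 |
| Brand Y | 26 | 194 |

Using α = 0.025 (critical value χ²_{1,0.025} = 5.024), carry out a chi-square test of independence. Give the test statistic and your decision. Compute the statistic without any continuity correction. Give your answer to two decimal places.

Row totals: 253, 220. Column totals: 179, 294. Grand total N = 473.
Expected counts (row total × column total / N):
  Brand X, Under 30: 253×179/473 = 95.7442
  Brand X, 30 or over: 253×294/473 = 157.2558
  Brand Y, Under 30: 220×179/473 = 83.2558
  Brand Y, 30 or over: 220×294/473 = 136.7442
Contributions (O − E)²/E:
  (153 − 95.7442)²/95.7442 = 34.2394
  (100 − 157.2558)²/157.2558 = 20.8465
  (26 − 83.2558)²/83.2558 = 39.3754
  (194 − 136.7442)²/136.7442 = 23.9734
χ² = 34.2394 + 20.8465 + 39.3754 + 23.9734 = 118.43
df = (2−1)(2−1) = 1. Since 118.43 > 5.024, reject the null hypothesis of independence at α = 0.025.

118.43; reject H₀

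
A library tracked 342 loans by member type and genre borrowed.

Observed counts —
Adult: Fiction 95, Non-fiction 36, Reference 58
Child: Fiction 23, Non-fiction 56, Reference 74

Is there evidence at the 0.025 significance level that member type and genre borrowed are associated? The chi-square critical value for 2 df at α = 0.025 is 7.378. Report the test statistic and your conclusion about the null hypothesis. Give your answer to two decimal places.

Row totals: 189, 153. Column totals: 118, 92, 132. Grand total N = 342.
Expected counts (row total × column total / N):
  Adult, Fiction: 189×118/342 = 65.211
  Adult, Non-fiction: 189×92/342 = 50.842
  Adult, Reference: 189×132/342 = 72.947
  Child, Fiction: 153×118/342 = 52.789
  Child, Non-fiction: 153×92/342 = 41.158
  Child, Reference: 153×132/342 = 59.053
Contributions (O − E)²/E:
  (95 − 65.211)²/65.211 = 13.6079
  (36 − 50.842)²/50.842 = 4.3327
  (58 − 72.947)²/72.947 = 3.0627
  (23 − 52.789)²/52.789 = 16.8100
  (56 − 41.158)²/41.158 = 5.3522
  (74 − 59.053)²/59.053 = 3.7833
χ² = 13.6079 + 4.3327 + 3.0627 + 16.8100 + 5.3522 + 3.7833 = 46.95
df = (2−1)(3−1) = 2. Since 46.95 > 7.378, reject the null hypothesis of independence at α = 0.025.

46.95; reject H₀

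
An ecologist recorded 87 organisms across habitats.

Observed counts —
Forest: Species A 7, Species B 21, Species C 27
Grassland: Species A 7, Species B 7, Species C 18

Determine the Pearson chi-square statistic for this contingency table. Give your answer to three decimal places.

Row totals: 55, 32. Column totals: 14, 28, 45. Grand total N = 87.
Expected counts (row total × column total / N):
  Forest, Species A: 55×14/87 = 8.8506
  Forest, Species B: 55×28/87 = 17.7011
  Forest, Species C: 55×45/87 = 28.4483
  Grassland, Species A: 32×14/87 = 5.1494
  Grassland, Species B: 32×28/87 = 10.2989
  Grassland, Species C: 32×45/87 = 16.5517
Contributions (O − E)²/E:
  (7 − 8.8506)²/8.8506 = 0.3869
  (21 − 17.7011)²/17.7011 = 0.6148
  (27 − 28.4483)²/28.4483 = 0.0737
  (7 − 5.1494)²/5.1494 = 0.6651
  (7 − 10.2989)²/10.2989 = 1.0567
  (18 − 16.5517)²/16.5517 = 0.1267
χ² = 0.3869 + 0.6148 + 0.0737 + 0.6651 + 1.0567 + 0.1267 = 2.924

2.924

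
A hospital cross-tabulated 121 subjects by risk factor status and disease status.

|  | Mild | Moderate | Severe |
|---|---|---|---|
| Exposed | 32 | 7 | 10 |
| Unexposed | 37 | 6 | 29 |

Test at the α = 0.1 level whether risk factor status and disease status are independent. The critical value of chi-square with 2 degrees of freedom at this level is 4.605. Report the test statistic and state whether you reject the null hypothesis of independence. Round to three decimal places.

5.523; reject H₀

Row totals: 49, 72. Column totals: 69, 13, 39. Grand total N = 121.
Expected counts (row total × column total / N):
  Exposed, Mild: 49×69/121 = 27.9421
  Exposed, Moderate: 49×13/121 = 5.2645
  Exposed, Severe: 49×39/121 = 15.7934
  Unexposed, Mild: 72×69/121 = 41.0579
  Unexposed, Moderate: 72×13/121 = 7.7355
  Unexposed, Severe: 72×39/121 = 23.2066
Contributions (O − E)²/E:
  (32 − 27.9421)²/27.9421 = 0.5893
  (7 − 5.2645)²/5.2645 = 0.5721
  (10 − 15.7934)²/15.7934 = 2.1252
  (37 − 41.0579)²/41.0579 = 0.4011
  (6 − 7.7355)²/7.7355 = 0.3894
  (29 − 23.2066)²/23.2066 = 1.4463
χ² = 0.5893 + 0.5721 + 2.1252 + 0.4011 + 0.3894 + 1.4463 = 5.523
df = (2−1)(3−1) = 2. Since 5.523 > 4.605, reject the null hypothesis of independence at α = 0.1.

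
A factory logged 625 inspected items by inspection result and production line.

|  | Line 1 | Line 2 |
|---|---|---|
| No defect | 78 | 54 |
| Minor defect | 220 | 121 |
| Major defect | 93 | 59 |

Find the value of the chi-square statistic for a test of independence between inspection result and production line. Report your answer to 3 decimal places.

1.358

Row totals: 132, 341, 152. Column totals: 391, 234. Grand total N = 625.
Expected counts (row total × column total / N):
  No defect, Line 1: 132×391/625 = 82.5792
  No defect, Line 2: 132×234/625 = 49.4208
  Minor defect, Line 1: 341×391/625 = 213.3296
  Minor defect, Line 2: 341×234/625 = 127.6704
  Major defect, Line 1: 152×391/625 = 95.0912
  Major defect, Line 2: 152×234/625 = 56.9088
Contributions (O − E)²/E:
  (78 − 82.5792)²/82.5792 = 0.2539
  (54 − 49.4208)²/49.4208 = 0.4243
  (220 − 213.3296)²/213.3296 = 0.2086
  (121 − 127.6704)²/127.6704 = 0.3485
  (93 − 95.0912)²/95.0912 = 0.0460
  (59 − 56.9088)²/56.9088 = 0.0768
χ² = 0.2539 + 0.4243 + 0.2086 + 0.3485 + 0.0460 + 0.0768 = 1.358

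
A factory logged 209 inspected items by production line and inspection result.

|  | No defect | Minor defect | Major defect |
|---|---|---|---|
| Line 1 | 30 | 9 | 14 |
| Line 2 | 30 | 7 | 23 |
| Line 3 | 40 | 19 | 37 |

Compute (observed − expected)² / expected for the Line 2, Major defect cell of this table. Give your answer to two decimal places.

Row total (Line 2) = 60; column total (Major defect) = 74; N = 209.
Expected count E = 60 × 74 / 209 = 21.244.
Contribution = (O − E)²/E = (23 − 21.244)² / 21.244 = 0.15.

0.15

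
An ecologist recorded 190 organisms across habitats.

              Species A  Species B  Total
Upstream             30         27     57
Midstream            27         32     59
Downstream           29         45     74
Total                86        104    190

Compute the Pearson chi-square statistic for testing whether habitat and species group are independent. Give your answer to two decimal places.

2.36

Grand total N = 190.
Expected counts (row total × column total / N):
  Upstream, Species A: 57×86/190 = 25.800
  Upstream, Species B: 57×104/190 = 31.200
  Midstream, Species A: 59×86/190 = 26.705
  Midstream, Species B: 59×104/190 = 32.295
  Downstream, Species A: 74×86/190 = 33.495
  Downstream, Species B: 74×104/190 = 40.505
Contributions (O − E)²/E:
  (30 − 25.800)²/25.800 = 0.6837
  (27 − 31.200)²/31.200 = 0.5654
  (27 − 26.705)²/26.705 = 0.0033
  (32 − 32.295)²/32.295 = 0.0027
  (29 − 33.495)²/33.495 = 0.6032
  (45 − 40.505)²/40.505 = 0.4988
χ² = 0.6837 + 0.5654 + 0.0033 + 0.0027 + 0.6032 + 0.4988 = 2.36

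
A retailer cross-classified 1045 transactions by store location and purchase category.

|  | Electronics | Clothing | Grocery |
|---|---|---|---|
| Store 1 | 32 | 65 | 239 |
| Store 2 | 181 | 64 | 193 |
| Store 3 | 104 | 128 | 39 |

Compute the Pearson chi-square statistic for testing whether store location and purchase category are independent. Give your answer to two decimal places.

Row totals: 336, 438, 271. Column totals: 317, 257, 471. Grand total N = 1045.
Expected counts (row total × column total / N):
  Store 1, Electronics: 336×317/1045 = 101.925
  Store 1, Clothing: 336×257/1045 = 82.633
  Store 1, Grocery: 336×471/1045 = 151.441
  Store 2, Electronics: 438×317/1045 = 132.867
  Store 2, Clothing: 438×257/1045 = 107.719
  Store 2, Grocery: 438×471/1045 = 197.414
  Store 3, Electronics: 271×317/1045 = 82.208
  Store 3, Clothing: 271×257/1045 = 66.648
  Store 3, Grocery: 271×471/1045 = 122.144
Contributions (O − E)²/E:
  (32 − 101.925)²/101.925 = 47.9716
  (65 − 82.633)²/82.633 = 3.7627
  (239 − 151.441)²/151.441 = 50.6242
  (181 − 132.867)²/132.867 = 17.4369
  (64 − 107.719)²/107.719 = 17.7439
  (193 − 197.414)²/197.414 = 0.0987
  (104 − 82.208)²/82.208 = 5.7767
  (128 − 66.648)²/66.648 = 56.4768
  (39 − 122.144)²/122.144 = 56.5965
χ² = 47.9716 + 3.7627 + 50.6242 + 17.4369 + 17.7439 + 0.0987 + 5.7767 + 56.4768 + 56.5965 = 256.49

256.49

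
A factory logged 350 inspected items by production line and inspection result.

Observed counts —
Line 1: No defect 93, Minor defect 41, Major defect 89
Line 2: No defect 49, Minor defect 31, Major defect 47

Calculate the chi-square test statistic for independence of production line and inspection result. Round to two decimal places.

1.80

Row totals: 223, 127. Column totals: 142, 72, 136. Grand total N = 350.
Expected counts (row total × column total / N):
  Line 1, No defect: 223×142/350 = 90.474
  Line 1, Minor defect: 223×72/350 = 45.874
  Line 1, Major defect: 223×136/350 = 86.651
  Line 2, No defect: 127×142/350 = 51.526
  Line 2, Minor defect: 127×72/350 = 26.126
  Line 2, Major defect: 127×136/350 = 49.349
Contributions (O − E)²/E:
  (93 − 90.474)²/90.474 = 0.0705
  (41 − 45.874)²/45.874 = 0.5179
  (89 − 86.651)²/86.651 = 0.0637
  (49 − 51.526)²/51.526 = 0.1238
  (31 − 26.126)²/26.126 = 0.9093
  (47 − 49.349)²/49.349 = 0.1118
χ² = 0.0705 + 0.5179 + 0.0637 + 0.1238 + 0.9093 + 0.1118 = 1.80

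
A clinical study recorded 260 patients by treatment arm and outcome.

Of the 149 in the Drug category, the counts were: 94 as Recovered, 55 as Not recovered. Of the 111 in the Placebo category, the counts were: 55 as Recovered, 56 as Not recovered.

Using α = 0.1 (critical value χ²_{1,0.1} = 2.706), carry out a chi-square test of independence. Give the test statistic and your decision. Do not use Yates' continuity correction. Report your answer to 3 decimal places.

Row totals: 149, 111. Column totals: 149, 111. Grand total N = 260.
Expected counts (row total × column total / N):
  Drug, Recovered: 149×149/260 = 85.3885
  Drug, Not recovered: 149×111/260 = 63.6115
  Placebo, Recovered: 111×149/260 = 63.6115
  Placebo, Not recovered: 111×111/260 = 47.3885
Contributions (O − E)²/E:
  (94 − 85.3885)²/85.3885 = 0.8685
  (55 − 63.6115)²/63.6115 = 1.1658
  (55 − 63.6115)²/63.6115 = 1.1658
  (56 − 47.3885)²/47.3885 = 1.5649
χ² = 0.8685 + 1.1658 + 1.1658 + 1.5649 = 4.765
df = (2−1)(2−1) = 1. Since 4.765 > 2.706, reject the null hypothesis of independence at α = 0.1.

4.765; reject H₀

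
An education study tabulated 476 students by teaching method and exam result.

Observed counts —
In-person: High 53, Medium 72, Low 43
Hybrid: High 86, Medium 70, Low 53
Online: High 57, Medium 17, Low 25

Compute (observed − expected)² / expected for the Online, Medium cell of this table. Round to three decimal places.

Row total (Online) = 99; column total (Medium) = 159; N = 476.
Expected count E = 99 × 159 / 476 = 33.0693.
Contribution = (O − E)²/E = (17 − 33.0693)² / 33.0693 = 7.809.

7.809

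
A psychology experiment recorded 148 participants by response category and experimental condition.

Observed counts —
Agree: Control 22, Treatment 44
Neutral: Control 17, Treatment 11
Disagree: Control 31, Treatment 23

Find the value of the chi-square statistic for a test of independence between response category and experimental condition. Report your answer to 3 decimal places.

9.399

Row totals: 66, 28, 54. Column totals: 70, 78. Grand total N = 148.
Expected counts (row total × column total / N):
  Agree, Control: 66×70/148 = 31.2162
  Agree, Treatment: 66×78/148 = 34.7838
  Neutral, Control: 28×70/148 = 13.2432
  Neutral, Treatment: 28×78/148 = 14.7568
  Disagree, Control: 54×70/148 = 25.5405
  Disagree, Treatment: 54×78/148 = 28.4595
Contributions (O − E)²/E:
  (22 − 31.2162)²/31.2162 = 2.7210
  (44 − 34.7838)²/34.7838 = 2.4419
  (17 − 13.2432)²/13.2432 = 1.0657
  (11 − 14.7568)²/14.7568 = 0.9564
  (31 − 25.5405)²/25.5405 = 1.1670
  (23 − 28.4595)²/28.4595 = 1.0473
χ² = 2.7210 + 2.4419 + 1.0657 + 0.9564 + 1.1670 + 1.0473 = 9.399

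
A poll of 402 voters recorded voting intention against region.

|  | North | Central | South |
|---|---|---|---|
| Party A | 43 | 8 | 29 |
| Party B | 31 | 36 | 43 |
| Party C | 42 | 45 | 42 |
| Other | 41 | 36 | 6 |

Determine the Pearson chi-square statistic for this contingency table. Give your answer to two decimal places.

46.37

Row totals: 80, 110, 129, 83. Column totals: 157, 125, 120. Grand total N = 402.
Expected counts (row total × column total / N):
  Party A, North: 80×157/402 = 31.244
  Party A, Central: 80×125/402 = 24.876
  Party A, South: 80×120/402 = 23.881
  Party B, North: 110×157/402 = 42.960
  Party B, Central: 110×125/402 = 34.204
  Party B, South: 110×120/402 = 32.836
  Party C, North: 129×157/402 = 50.381
  Party C, Central: 129×125/402 = 40.112
  Party C, South: 129×120/402 = 38.507
  Other, North: 83×157/402 = 32.415
  Other, Central: 83×125/402 = 25.808
  Other, South: 83×120/402 = 24.776
Contributions (O − E)²/E:
  (43 − 31.244)²/31.244 = 4.4234
  (8 − 24.876)²/24.876 = 11.4488
  (29 − 23.881)²/23.881 = 1.0973
  (31 − 42.960)²/42.960 = 3.3296
  (36 − 34.204)²/34.204 = 0.0943
  (43 − 32.836)²/32.836 = 3.1461
  (42 − 50.381)²/50.381 = 1.3942
  (45 − 40.112)²/40.112 = 0.5956
  (42 − 38.507)²/38.507 = 0.3169
  (41 − 32.415)²/32.415 = 2.2737
  (36 − 25.808)²/25.808 = 4.0250
  (6 − 24.776)²/24.776 = 14.2290
χ² = 4.4234 + 11.4488 + 1.0973 + 3.3296 + 0.0943 + 3.1461 + 1.3942 + 0.5956 + 0.3169 + 2.2737 + 4.0250 + 14.2290 = 46.37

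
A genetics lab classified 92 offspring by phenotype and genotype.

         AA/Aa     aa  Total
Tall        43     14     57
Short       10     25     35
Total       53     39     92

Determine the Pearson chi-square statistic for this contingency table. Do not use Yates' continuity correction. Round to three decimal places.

Grand total N = 92.
Expected counts (row total × column total / N):
  Tall, AA/Aa: 57×53/92 = 32.8370
  Tall, aa: 57×39/92 = 24.1630
  Short, AA/Aa: 35×53/92 = 20.1630
  Short, aa: 35×39/92 = 14.8370
Contributions (O − E)²/E:
  (43 − 32.8370)²/32.8370 = 3.1454
  (14 − 24.1630)²/24.1630 = 4.2746
  (10 − 20.1630)²/20.1630 = 5.1226
  (25 − 14.8370)²/14.8370 = 6.9614
χ² = 3.1454 + 4.2746 + 5.1226 + 6.9614 = 19.504

19.504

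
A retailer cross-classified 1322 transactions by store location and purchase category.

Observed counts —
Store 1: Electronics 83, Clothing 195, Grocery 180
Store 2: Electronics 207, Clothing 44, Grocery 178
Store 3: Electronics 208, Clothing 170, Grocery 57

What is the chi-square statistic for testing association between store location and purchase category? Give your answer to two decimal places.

229.20

Row totals: 458, 429, 435. Column totals: 498, 409, 415. Grand total N = 1322.
Expected counts (row total × column total / N):
  Store 1, Electronics: 458×498/1322 = 172.530
  Store 1, Clothing: 458×409/1322 = 141.696
  Store 1, Grocery: 458×415/1322 = 143.775
  Store 2, Electronics: 429×498/1322 = 161.605
  Store 2, Clothing: 429×409/1322 = 132.724
  Store 2, Grocery: 429×415/1322 = 134.671
  Store 3, Electronics: 435×498/1322 = 163.865
  Store 3, Clothing: 435×409/1322 = 134.580
  Store 3, Grocery: 435×415/1322 = 136.554
Contributions (O − E)²/E:
  (83 − 172.530)²/172.530 = 46.4593
  (195 − 141.696)²/141.696 = 20.0522
  (180 − 143.775)²/143.775 = 9.1271
  (207 − 161.605)²/161.605 = 12.7515
  (44 − 132.724)²/132.724 = 59.3107
  (178 − 134.671)²/134.671 = 13.9407
  (208 − 163.865)²/163.865 = 11.8872
  (170 − 134.580)²/134.580 = 9.3222
  (57 − 136.554)²/136.554 = 46.3468
χ² = 46.4593 + 20.0522 + 9.1271 + 12.7515 + 59.3107 + 13.9407 + 11.8872 + 9.3222 + 46.3468 = 229.20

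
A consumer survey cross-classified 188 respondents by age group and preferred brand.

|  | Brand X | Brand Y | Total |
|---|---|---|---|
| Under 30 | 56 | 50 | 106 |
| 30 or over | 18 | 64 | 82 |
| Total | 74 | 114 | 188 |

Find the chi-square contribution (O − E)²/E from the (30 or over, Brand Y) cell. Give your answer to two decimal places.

4.10

Row total (30 or over) = 82; column total (Brand Y) = 114; N = 188.
Expected count E = 82 × 114 / 188 = 49.7234.
Contribution = (O − E)²/E = (64 − 49.7234)² / 49.7234 = 4.10.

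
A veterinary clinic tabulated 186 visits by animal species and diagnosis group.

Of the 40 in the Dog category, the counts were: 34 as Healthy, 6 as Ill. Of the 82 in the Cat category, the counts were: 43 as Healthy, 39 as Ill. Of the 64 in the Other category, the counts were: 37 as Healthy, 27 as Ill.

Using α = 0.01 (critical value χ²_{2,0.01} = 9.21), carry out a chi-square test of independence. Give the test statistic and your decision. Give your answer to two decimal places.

Row totals: 40, 82, 64. Column totals: 114, 72. Grand total N = 186.
Expected counts (row total × column total / N):
  Dog, Healthy: 40×114/186 = 24.516
  Dog, Ill: 40×72/186 = 15.484
  Cat, Healthy: 82×114/186 = 50.258
  Cat, Ill: 82×72/186 = 31.742
  Other, Healthy: 64×114/186 = 39.226
  Other, Ill: 64×72/186 = 24.774
Contributions (O − E)²/E:
  (34 − 24.516)²/24.516 = 3.6689
  (6 − 15.484)²/15.484 = 5.8090
  (43 − 50.258)²/50.258 = 1.0482
  (39 − 31.742)²/31.742 = 1.6596
  (37 − 39.226)²/39.226 = 0.1263
  (27 − 24.774)²/24.774 = 0.2000
χ² = 3.6689 + 5.8090 + 1.0482 + 1.6596 + 0.1263 + 0.2000 = 12.51
df = (3−1)(2−1) = 2. Since 12.51 > 9.21, reject the null hypothesis of independence at α = 0.01.

12.51; reject H₀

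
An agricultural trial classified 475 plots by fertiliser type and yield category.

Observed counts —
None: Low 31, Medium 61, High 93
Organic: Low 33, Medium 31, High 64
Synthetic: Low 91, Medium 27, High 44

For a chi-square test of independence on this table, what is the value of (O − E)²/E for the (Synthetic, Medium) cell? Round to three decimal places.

Row total (Synthetic) = 162; column total (Medium) = 119; N = 475.
Expected count E = 162 × 119 / 475 = 40.5853.
Contribution = (O − E)²/E = (27 − 40.5853)² / 40.5853 = 4.547.

4.547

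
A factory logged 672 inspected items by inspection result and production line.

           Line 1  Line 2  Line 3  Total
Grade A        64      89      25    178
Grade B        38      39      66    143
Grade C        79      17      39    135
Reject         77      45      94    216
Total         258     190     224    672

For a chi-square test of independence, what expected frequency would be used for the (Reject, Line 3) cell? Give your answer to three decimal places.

Row total (Reject) = 216; column total (Line 3) = 224; grand total N = 672.
Expected count = (row total × column total) / N = 216 × 224 / 672 = 72.000.

72.000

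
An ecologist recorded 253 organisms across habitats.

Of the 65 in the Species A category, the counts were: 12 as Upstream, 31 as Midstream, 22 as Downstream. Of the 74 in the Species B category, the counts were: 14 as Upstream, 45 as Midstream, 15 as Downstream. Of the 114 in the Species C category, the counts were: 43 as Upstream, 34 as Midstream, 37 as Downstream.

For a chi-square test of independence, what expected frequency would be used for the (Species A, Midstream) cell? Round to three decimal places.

28.261

Row total (Species A) = 65; column total (Midstream) = 110; grand total N = 253.
Expected count = (row total × column total) / N = 65 × 110 / 253 = 28.261.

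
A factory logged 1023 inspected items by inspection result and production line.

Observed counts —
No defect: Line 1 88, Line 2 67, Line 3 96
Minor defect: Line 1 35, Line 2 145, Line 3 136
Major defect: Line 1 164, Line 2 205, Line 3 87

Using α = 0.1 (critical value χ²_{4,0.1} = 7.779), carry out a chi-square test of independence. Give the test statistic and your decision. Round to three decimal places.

102.906; reject H₀

Row totals: 251, 316, 456. Column totals: 287, 417, 319. Grand total N = 1023.
Expected counts (row total × column total / N):
  No defect, Line 1: 251×287/1023 = 70.4174
  No defect, Line 2: 251×417/1023 = 102.3138
  No defect, Line 3: 251×319/1023 = 78.2688
  Minor defect, Line 1: 316×287/1023 = 88.6530
  Minor defect, Line 2: 316×417/1023 = 128.8094
  Minor defect, Line 3: 316×319/1023 = 98.5376
  Major defect, Line 1: 456×287/1023 = 127.9296
  Major defect, Line 2: 456×417/1023 = 185.8768
  Major defect, Line 3: 456×319/1023 = 142.1935
Contributions (O − E)²/E:
  (88 − 70.4174)²/70.4174 = 4.3902
  (67 − 102.3138)²/102.3138 = 12.1886
  (96 − 78.2688)²/78.2688 = 4.0169
  (35 − 88.6530)²/88.6530 = 32.4709
  (145 − 128.8094)²/128.8094 = 2.0351
  (136 − 98.5376)²/98.5376 = 14.2426
  (164 − 127.9296)²/127.9296 = 10.1702
  (205 − 185.8768)²/185.8768 = 1.9674
  (87 − 142.1935)²/142.1935 = 21.4238
χ² = 4.3902 + 12.1886 + 4.0169 + 32.4709 + 2.0351 + 14.2426 + 10.1702 + 1.9674 + 21.4238 = 102.906
df = (3−1)(3−1) = 4. Since 102.906 > 7.779, reject the null hypothesis of independence at α = 0.1.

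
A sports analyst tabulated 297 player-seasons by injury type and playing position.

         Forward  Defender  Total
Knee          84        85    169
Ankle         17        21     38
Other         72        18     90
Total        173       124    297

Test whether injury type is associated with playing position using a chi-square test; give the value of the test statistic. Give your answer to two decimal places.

Grand total N = 297.
Expected counts (row total × column total / N):
  Knee, Forward: 169×173/297 = 98.441
  Knee, Defender: 169×124/297 = 70.559
  Ankle, Forward: 38×173/297 = 22.135
  Ankle, Defender: 38×124/297 = 15.865
  Other, Forward: 90×173/297 = 52.424
  Other, Defender: 90×124/297 = 37.576
Contributions (O − E)²/E:
  (84 − 98.441)²/98.441 = 2.1185
  (85 − 70.559)²/70.559 = 2.9556
  (17 − 22.135)²/22.135 = 1.1912
  (21 − 15.865)²/15.865 = 1.6620
  (72 − 52.424)²/52.424 = 7.3100
  (18 − 37.576)²/37.576 = 10.1985
χ² = 2.1185 + 2.9556 + 1.1912 + 1.6620 + 7.3100 + 10.1985 = 25.44

25.44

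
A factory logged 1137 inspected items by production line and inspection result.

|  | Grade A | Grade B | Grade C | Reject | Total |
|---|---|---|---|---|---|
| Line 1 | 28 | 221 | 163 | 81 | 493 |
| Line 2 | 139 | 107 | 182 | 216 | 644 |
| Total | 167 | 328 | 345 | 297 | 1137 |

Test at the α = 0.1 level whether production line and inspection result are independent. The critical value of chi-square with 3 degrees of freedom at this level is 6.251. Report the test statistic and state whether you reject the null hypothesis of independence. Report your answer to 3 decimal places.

Grand total N = 1137.
Expected counts (row total × column total / N):
  Line 1, Grade A: 493×167/1137 = 72.4107
  Line 1, Grade B: 493×328/1137 = 142.2199
  Line 1, Grade C: 493×345/1137 = 149.5910
  Line 1, Reject: 493×297/1137 = 128.7784
  Line 2, Grade A: 644×167/1137 = 94.5893
  Line 2, Grade B: 644×328/1137 = 185.7801
  Line 2, Grade C: 644×345/1137 = 195.4090
  Line 2, Reject: 644×297/1137 = 168.2216
Contributions (O − E)²/E:
  (28 − 72.4107)²/72.4107 = 27.2378
  (221 − 142.2199)²/142.2199 = 43.6388
  (163 − 149.5910)²/149.5910 = 1.2020
  (81 − 128.7784)²/128.7784 = 17.7264
  (139 − 94.5893)²/94.5893 = 20.8513
  (107 − 185.7801)²/185.7801 = 33.4067
  (182 − 195.4090)²/195.4090 = 0.9201
  (216 − 168.2216)²/168.2216 = 13.5700
χ² = 27.2378 + 43.6388 + 1.2020 + 17.7264 + 20.8513 + 33.4067 + 0.9201 + 13.5700 = 158.553
df = (2−1)(4−1) = 3. Since 158.553 > 6.251, reject the null hypothesis of independence at α = 0.1.

158.553; reject H₀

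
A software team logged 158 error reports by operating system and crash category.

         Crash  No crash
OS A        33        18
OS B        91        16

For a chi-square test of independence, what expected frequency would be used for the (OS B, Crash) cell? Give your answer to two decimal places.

83.97

Row total (OS B) = 107; column total (Crash) = 124; grand total N = 158.
Expected count = (row total × column total) / N = 107 × 124 / 158 = 83.97.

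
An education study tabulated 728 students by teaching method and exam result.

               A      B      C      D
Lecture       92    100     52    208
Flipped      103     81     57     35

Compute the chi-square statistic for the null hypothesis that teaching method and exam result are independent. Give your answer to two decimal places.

88.64

Row totals: 452, 276. Column totals: 195, 181, 109, 243. Grand total N = 728.
Expected counts (row total × column total / N):
  Lecture, A: 452×195/728 = 121.071
  Lecture, B: 452×181/728 = 112.379
  Lecture, C: 452×109/728 = 67.676
  Lecture, D: 452×243/728 = 150.874
  Flipped, A: 276×195/728 = 73.929
  Flipped, B: 276×181/728 = 68.621
  Flipped, C: 276×109/728 = 41.324
  Flipped, D: 276×243/728 = 92.126
Contributions (O − E)²/E:
  (92 − 121.071)²/121.071 = 6.9804
  (100 − 112.379)²/112.379 = 1.3636
  (52 − 67.676)²/67.676 = 3.6311
  (208 − 150.874)²/150.874 = 21.6298
  (103 − 73.929)²/73.929 = 11.4315
  (81 − 68.621)²/68.621 = 2.2331
  (57 − 41.324)²/41.324 = 5.9466
  (35 − 92.126)²/92.126 = 35.4230
χ² = 6.9804 + 1.3636 + 3.6311 + 21.6298 + 11.4315 + 2.2331 + 5.9466 + 35.4230 = 88.64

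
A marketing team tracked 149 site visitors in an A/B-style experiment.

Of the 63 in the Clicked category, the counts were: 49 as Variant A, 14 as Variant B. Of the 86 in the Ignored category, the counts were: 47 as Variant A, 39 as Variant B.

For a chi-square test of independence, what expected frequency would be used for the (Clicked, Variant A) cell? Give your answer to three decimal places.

40.591

Row total (Clicked) = 63; column total (Variant A) = 96; grand total N = 149.
Expected count = (row total × column total) / N = 63 × 96 / 149 = 40.591.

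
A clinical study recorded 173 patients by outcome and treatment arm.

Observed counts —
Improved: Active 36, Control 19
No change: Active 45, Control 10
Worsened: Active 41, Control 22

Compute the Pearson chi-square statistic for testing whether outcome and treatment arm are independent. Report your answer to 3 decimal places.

Row totals: 55, 55, 63. Column totals: 122, 51. Grand total N = 173.
Expected counts (row total × column total / N):
  Improved, Active: 55×122/173 = 38.7861
  Improved, Control: 55×51/173 = 16.2139
  No change, Active: 55×122/173 = 38.7861
  No change, Control: 55×51/173 = 16.2139
  Worsened, Active: 63×122/173 = 44.4277
  Worsened, Control: 63×51/173 = 18.5723
Contributions (O − E)²/E:
  (36 − 38.7861)²/38.7861 = 0.2001
  (19 − 16.2139)²/16.2139 = 0.4787
  (45 − 38.7861)²/38.7861 = 0.9955
  (10 − 16.2139)²/16.2139 = 2.3814
  (41 − 44.4277)²/44.4277 = 0.2645
  (22 − 18.5723)²/18.5723 = 0.6326
χ² = 0.2001 + 0.4787 + 0.9955 + 2.3814 + 0.2645 + 0.6326 = 4.953

4.953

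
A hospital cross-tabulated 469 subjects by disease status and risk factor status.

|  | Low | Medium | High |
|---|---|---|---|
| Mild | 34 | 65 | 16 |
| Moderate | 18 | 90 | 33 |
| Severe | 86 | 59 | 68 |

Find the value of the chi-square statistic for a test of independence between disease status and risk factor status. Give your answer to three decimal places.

60.118

Row totals: 115, 141, 213. Column totals: 138, 214, 117. Grand total N = 469.
Expected counts (row total × column total / N):
  Mild, Low: 115×138/469 = 33.8380
  Mild, Medium: 115×214/469 = 52.4733
  Mild, High: 115×117/469 = 28.6887
  Moderate, Low: 141×138/469 = 41.4883
  Moderate, Medium: 141×214/469 = 64.3369
  Moderate, High: 141×117/469 = 35.1748
  Severe, Low: 213×138/469 = 62.6738
  Severe, Medium: 213×214/469 = 97.1898
  Severe, High: 213×117/469 = 53.1365
Contributions (O − E)²/E:
  (34 − 33.8380)²/33.8380 = 0.0008
  (65 − 52.4733)²/52.4733 = 2.9904
  (16 − 28.6887)²/28.6887 = 5.6121
  (18 − 41.4883)²/41.4883 = 13.2977
  (90 − 64.3369)²/64.3369 = 10.2367
  (33 − 35.1748)²/35.1748 = 0.1345
  (86 − 62.6738)²/62.6738 = 8.6816
  (59 − 97.1898)²/97.1898 = 15.0063
  (68 − 53.1365)²/53.1365 = 4.1577
χ² = 0.0008 + 2.9904 + 5.6121 + 13.2977 + 10.2367 + 0.1345 + 8.6816 + 15.0063 + 4.1577 = 60.118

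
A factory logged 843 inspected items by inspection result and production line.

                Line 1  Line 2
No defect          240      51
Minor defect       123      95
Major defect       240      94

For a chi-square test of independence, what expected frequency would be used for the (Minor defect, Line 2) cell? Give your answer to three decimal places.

62.064

Row total (Minor defect) = 218; column total (Line 2) = 240; grand total N = 843.
Expected count = (row total × column total) / N = 218 × 240 / 843 = 62.064.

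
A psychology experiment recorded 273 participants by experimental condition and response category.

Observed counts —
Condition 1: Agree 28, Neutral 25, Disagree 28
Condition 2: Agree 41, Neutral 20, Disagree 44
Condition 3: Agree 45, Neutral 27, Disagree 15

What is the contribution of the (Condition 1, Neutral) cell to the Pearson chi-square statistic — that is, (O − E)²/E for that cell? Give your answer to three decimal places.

Row total (Condition 1) = 81; column total (Neutral) = 72; N = 273.
Expected count E = 81 × 72 / 273 = 21.3626.
Contribution = (O − E)²/E = (25 − 21.3626)² / 21.3626 = 0.619.

0.619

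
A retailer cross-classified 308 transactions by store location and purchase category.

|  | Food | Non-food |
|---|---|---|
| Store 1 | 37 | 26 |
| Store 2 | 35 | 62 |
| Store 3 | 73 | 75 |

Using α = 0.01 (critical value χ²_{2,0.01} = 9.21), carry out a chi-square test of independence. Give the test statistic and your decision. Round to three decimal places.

8.440; fail to reject H₀

Row totals: 63, 97, 148. Column totals: 145, 163. Grand total N = 308.
Expected counts (row total × column total / N):
  Store 1, Food: 63×145/308 = 29.6591
  Store 1, Non-food: 63×163/308 = 33.3409
  Store 2, Food: 97×145/308 = 45.6656
  Store 2, Non-food: 97×163/308 = 51.3344
  Store 3, Food: 148×145/308 = 69.6753
  Store 3, Non-food: 148×163/308 = 78.3247
Contributions (O − E)²/E:
  (37 − 29.6591)²/29.6591 = 1.8169
  (26 − 33.3409)²/33.3409 = 1.6163
  (35 − 45.6656)²/45.6656 = 2.4910
  (62 − 51.3344)²/51.3344 = 2.2160
  (73 − 69.6753)²/69.6753 = 0.1586
  (75 − 78.3247)²/78.3247 = 0.1411
χ² = 1.8169 + 1.6163 + 2.4910 + 2.2160 + 0.1586 + 0.1411 = 8.440
df = (3−1)(2−1) = 2. Since 8.440 < 9.21, fail to reject the null hypothesis of independence at α = 0.01.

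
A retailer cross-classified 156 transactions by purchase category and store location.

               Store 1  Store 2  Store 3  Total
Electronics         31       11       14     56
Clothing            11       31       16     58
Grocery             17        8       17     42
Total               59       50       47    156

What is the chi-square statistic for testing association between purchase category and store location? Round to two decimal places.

25.38

Grand total N = 156.
Expected counts (row total × column total / N):
  Electronics, Store 1: 56×59/156 = 21.179
  Electronics, Store 2: 56×50/156 = 17.949
  Electronics, Store 3: 56×47/156 = 16.872
  Clothing, Store 1: 58×59/156 = 21.936
  Clothing, Store 2: 58×50/156 = 18.590
  Clothing, Store 3: 58×47/156 = 17.474
  Grocery, Store 1: 42×59/156 = 15.885
  Grocery, Store 2: 42×50/156 = 13.462
  Grocery, Store 3: 42×47/156 = 12.654
Contributions (O − E)²/E:
  (31 − 21.179)²/21.179 = 4.5541
  (11 − 17.949)²/17.949 = 2.6903
  (14 − 16.872)²/16.872 = 0.4889
  (11 − 21.936)²/21.936 = 5.4520
  (31 − 18.590)²/18.590 = 8.2845
  (16 − 17.474)²/17.474 = 0.1243
  (17 − 15.885)²/15.885 = 0.0783
  (8 − 13.462)²/13.462 = 2.2161
  (17 − 12.654)²/12.654 = 1.4926
χ² = 4.5541 + 2.6903 + 0.4889 + 5.4520 + 8.2845 + 0.1243 + 0.0783 + 2.2161 + 1.4926 = 25.38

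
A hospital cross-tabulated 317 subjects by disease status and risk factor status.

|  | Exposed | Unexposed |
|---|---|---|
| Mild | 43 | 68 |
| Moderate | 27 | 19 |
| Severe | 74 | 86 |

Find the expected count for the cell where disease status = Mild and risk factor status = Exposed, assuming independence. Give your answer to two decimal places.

50.42

Row total (Mild) = 111; column total (Exposed) = 144; grand total N = 317.
Expected count = (row total × column total) / N = 111 × 144 / 317 = 50.42.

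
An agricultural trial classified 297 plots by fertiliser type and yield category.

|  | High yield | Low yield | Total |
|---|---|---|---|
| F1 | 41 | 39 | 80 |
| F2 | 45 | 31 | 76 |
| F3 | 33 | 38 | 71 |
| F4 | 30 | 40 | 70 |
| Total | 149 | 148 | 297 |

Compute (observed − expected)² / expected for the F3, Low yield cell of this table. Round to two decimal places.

0.19

Row total (F3) = 71; column total (Low yield) = 148; N = 297.
Expected count E = 71 × 148 / 297 = 35.380.
Contribution = (O − E)²/E = (38 − 35.380)² / 35.380 = 0.19.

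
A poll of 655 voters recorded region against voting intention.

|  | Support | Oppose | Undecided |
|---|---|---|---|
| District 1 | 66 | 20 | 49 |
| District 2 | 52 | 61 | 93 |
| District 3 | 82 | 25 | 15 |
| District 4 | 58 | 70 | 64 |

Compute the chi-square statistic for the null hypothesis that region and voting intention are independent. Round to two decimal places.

82.78

Row totals: 135, 206, 122, 192. Column totals: 258, 176, 221. Grand total N = 655.
Expected counts (row total × column total / N):
  District 1, Support: 135×258/655 = 53.176
  District 1, Oppose: 135×176/655 = 36.275
  District 1, Undecided: 135×221/655 = 45.550
  District 2, Support: 206×258/655 = 81.142
  District 2, Oppose: 206×176/655 = 55.353
  District 2, Undecided: 206×221/655 = 69.505
  District 3, Support: 122×258/655 = 48.055
  District 3, Oppose: 122×176/655 = 32.782
  District 3, Undecided: 122×221/655 = 41.163
  District 4, Support: 192×258/655 = 75.627
  District 4, Oppose: 192×176/655 = 51.591
  District 4, Undecided: 192×221/655 = 64.782
Contributions (O − E)²/E:
  (66 − 53.176)²/53.176 = 3.0927
  (20 − 36.275)²/36.275 = 7.3019
  (49 − 45.550)²/45.550 = 0.2613
  (52 − 81.142)²/81.142 = 10.4663
  (61 − 55.353)²/55.353 = 0.5761
  (93 − 69.505)²/69.505 = 7.9421
  (82 − 48.055)²/48.055 = 23.9780
  (25 − 32.782)²/32.782 = 1.8473
  (15 − 41.163)²/41.163 = 16.6291
  (58 − 75.627)²/75.627 = 4.1085
  (70 − 51.591)²/51.591 = 6.5688
  (64 − 64.782)²/64.782 = 0.0094
χ² = 3.0927 + 7.3019 + 0.2613 + 10.4663 + 0.5761 + 7.9421 + 23.9780 + 1.8473 + 16.6291 + 4.1085 + 6.5688 + 0.0094 = 82.78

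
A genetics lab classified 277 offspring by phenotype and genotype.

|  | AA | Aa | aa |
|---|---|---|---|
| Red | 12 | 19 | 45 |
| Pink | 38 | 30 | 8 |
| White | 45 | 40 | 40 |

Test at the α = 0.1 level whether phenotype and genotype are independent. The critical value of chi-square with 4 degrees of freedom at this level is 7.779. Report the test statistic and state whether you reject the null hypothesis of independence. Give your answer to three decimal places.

42.633; reject H₀

Row totals: 76, 76, 125. Column totals: 95, 89, 93. Grand total N = 277.
Expected counts (row total × column total / N):
  Red, AA: 76×95/277 = 26.06498
  Red, Aa: 76×89/277 = 24.41877
  Red, aa: 76×93/277 = 25.51625
  Pink, AA: 76×95/277 = 26.06498
  Pink, Aa: 76×89/277 = 24.41877
  Pink, aa: 76×93/277 = 25.51625
  White, AA: 125×95/277 = 42.87004
  White, Aa: 125×89/277 = 40.16245
  White, aa: 125×93/277 = 41.96751
Contributions (O − E)²/E:
  (12 − 26.06498)²/26.06498 = 7.5896
  (19 − 24.41877)²/24.41877 = 1.2025
  (45 − 25.51625)²/25.51625 = 14.8774
  (38 − 26.06498)²/26.06498 = 5.4650
  (30 − 24.41877)²/24.41877 = 1.2757
  (8 − 25.51625)²/25.51625 = 12.0245
  (45 − 42.87004)²/42.87004 = 0.1058
  (40 − 40.16245)²/40.16245 = 0.0007
  (40 − 41.96751)²/41.96751 = 0.0922
χ² = 7.5896 + 1.2025 + 14.8774 + 5.4650 + 1.2757 + 12.0245 + 0.1058 + 0.0007 + 0.0922 = 42.633
df = (3−1)(3−1) = 4. Since 42.633 > 7.779, reject the null hypothesis of independence at α = 0.1.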